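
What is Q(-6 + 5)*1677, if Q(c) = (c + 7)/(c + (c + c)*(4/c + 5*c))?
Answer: 10062/17 ≈ 591.88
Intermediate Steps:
Q(c) = (7 + c)/(c + 2*c*(4/c + 5*c)) (Q(c) = (7 + c)/(c + (2*c)*(4/c + 5*c)) = (7 + c)/(c + 2*c*(4/c + 5*c)))
Q(-6 + 5)*1677 = ((7 + (-6 + 5))/(8 + (-6 + 5) + 10*(-6 + 5)²))*1677 = ((7 - 1)/(8 - 1 + 10*(-1)²))*1677 = (6/(8 - 1 + 10*1))*1677 = (6/(8 - 1 + 10))*1677 = (6/17)*1677 = 10062/17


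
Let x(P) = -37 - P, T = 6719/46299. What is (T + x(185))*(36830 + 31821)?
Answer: -64105423819/4209 ≈ -1.5231e+7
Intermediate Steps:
T = 6719/46299 (T = 6719*(1/46299) = 6719/46299 ≈ 0.14512)
(T + x(185))*(36830 + 31821) = (6719/46299 + (-37 - 1*185))*(36830 + 31821) = (6719/46299 + (-37 - 185))*68651 = (6719/46299 - 222)*68651 = -10271659/46299*68651 = -64105423819/4209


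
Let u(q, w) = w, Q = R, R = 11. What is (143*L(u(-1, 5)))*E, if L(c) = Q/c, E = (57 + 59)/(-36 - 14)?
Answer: -91234/125 ≈ -729.87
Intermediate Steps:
Q = 11
E = -58/25 (E = 116/(-50) = 116*(-1/50) = -58/25 ≈ -2.3200)
L(c) = 11/c
(143*L(u(-1, 5)))*E = (143*(11/5))*(-58/25) = (1573/5)*(-58/25) = -91234/125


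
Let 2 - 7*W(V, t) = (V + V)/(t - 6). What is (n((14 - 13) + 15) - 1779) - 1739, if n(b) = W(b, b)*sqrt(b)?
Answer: -123154/35 ≈ -3518.7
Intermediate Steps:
W(V, t) = 2/7 - 2*V/(7*(-6 + t)) (W(V, t) = 2/7 - (V + V)/(7*(t - 6)) = 2/7 - 2*V/(7*(-6 + t)))
n(b) = -12*sqrt(b)/(7*(-6 + b)) (n(b) = (2*(-6 + b - b)/(7*(-6 + b)))*sqrt(b) = ((2/7)*(-6)/(-6 + b))*sqrt(b) = (-12/(7*(-6 + b)))*sqrt(b) = -12*sqrt(b)/(7*(-6 + b)))
(n((14 - 13) + 15) - 1779) - 1739 = (-12*sqrt((14 - 13) + 15)/(-42 + 7*((14 - 13) + 15)) - 1779) - 1739 = (-12*sqrt(1 + 15)/(-42 + 7*(1 + 15)) - 1779) - 1739 = (-12*sqrt(16)/(-42 + 7*16) - 1779) - 1739 = (-12*4/(-42 + 112) - 1779) - 1739 = (-12*4/70 - 1779) - 1739 = (-12*4*1/70 - 1779) - 1739 = (-24/35 - 1779) - 1739 = -62289/35 - 1739 = -123154/35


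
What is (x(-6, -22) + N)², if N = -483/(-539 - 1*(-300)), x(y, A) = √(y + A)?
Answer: -1366099/57121 + 1932*I*√7/239 ≈ -23.916 + 21.387*I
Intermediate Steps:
x(y, A) = √(A + y)
N = 483/239 (N = -483/(-539 + 300) = -483/(-239) = -483*(-1/239) = 483/239 ≈ 2.0209)
(x(-6, -22) + N)² = (√(-22 - 6) + 483/239)² = (√(-28) + 483/239)² = (2*I*√7 + 483/239)² = (483/239 + 2*I*√7)²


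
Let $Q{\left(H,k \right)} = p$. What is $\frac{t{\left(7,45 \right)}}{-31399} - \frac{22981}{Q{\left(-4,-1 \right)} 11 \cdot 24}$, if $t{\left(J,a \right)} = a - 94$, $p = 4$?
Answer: $- \frac{721528675}{33157344} \approx -21.761$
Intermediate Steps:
$Q{\left(H,k \right)} = 4$
$t{\left(J,a \right)} = -94 + a$
$\frac{t{\left(7,45 \right)}}{-31399} - \frac{22981}{Q{\left(-4,-1 \right)} 11 \cdot 24} = \frac{-94 + 45}{-31399} - \frac{22981}{4 \cdot 11 \cdot 24} = \left(-49\right) \left(- \frac{1}{31399}\right) - \frac{22981}{44 \cdot 24} = \frac{49}{31399} - \frac{22981}{1056} = - \frac{721528675}{33157344}$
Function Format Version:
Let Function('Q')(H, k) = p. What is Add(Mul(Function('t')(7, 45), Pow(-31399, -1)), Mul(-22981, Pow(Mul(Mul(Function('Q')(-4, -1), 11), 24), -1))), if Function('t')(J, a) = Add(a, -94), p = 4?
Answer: Rational(-721528675, 33157344) ≈ -21.761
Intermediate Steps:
Function('Q')(H, k) = 4
Function('t')(J, a) = Add(-94, a)
Add(Mul(Function('t')(7, 45), Pow(-31399, -1)), Mul(-22981, Pow(Mul(Mul(Function('Q')(-4, -1), 11), 24), -1))) = Add(Mul(Add(-94, 45), Pow(-31399, -1)), Mul(-22981, Pow(Mul(Mul(4, 11), 24), -1))) = Add(Mul(-49, Rational(-1, 31399)), Mul(-22981, Pow(Mul(44, 24), -1))) = Add(Rational(49, 31399), Mul(-22981, Pow(1056, -1))) = Add(Rational(49, 31399), Mul(-22981, Rational(1, 1056))) = Add(Rational(49, 31399), Rational(-22981, 1056)) = Rational(-721528675, 33157344)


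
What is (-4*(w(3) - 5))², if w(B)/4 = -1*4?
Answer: 7056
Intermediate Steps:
w(B) = -16 (w(B) = 4*(-1*4) = 4*(-4) = -16)
(-4*(w(3) - 5))² = (-4*(-16 - 5))² = (-4*(-21))² = 84² = 7056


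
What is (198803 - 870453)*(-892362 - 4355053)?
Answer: 3524426284750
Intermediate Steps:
(198803 - 870453)*(-892362 - 4355053) = -671650*(-5247415) = 3524426284750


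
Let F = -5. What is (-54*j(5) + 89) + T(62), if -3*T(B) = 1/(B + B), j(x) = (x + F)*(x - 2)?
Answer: 33107/372 ≈ 88.997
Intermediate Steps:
j(x) = (-5 + x)*(-2 + x) (j(x) = (x - 5)*(x - 2) = (-5 + x)*(-2 + x))
T(B) = -1/(6*B) (T(B) = -1/(3*(B + B)) = -1/(2*B)/3 = -1/(6*B))
(-54*j(5) + 89) + T(62) = (-54*(10 + 5² - 7*5) + 89) - ⅙/62 = (-54*(10 + 25 - 35) + 89) - ⅙*1/62 = (-54*0 + 89) - 1/372 = (0 + 89) - 1/372 = 89 - 1/372 = 33107/372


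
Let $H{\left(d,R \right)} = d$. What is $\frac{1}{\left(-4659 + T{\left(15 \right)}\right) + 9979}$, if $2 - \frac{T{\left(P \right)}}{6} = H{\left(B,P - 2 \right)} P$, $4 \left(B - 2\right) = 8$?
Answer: $\frac{1}{4972} \approx 0.00020113$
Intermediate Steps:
$B = 4$ ($B = 2 + \frac{1}{4} \cdot 8 = 2 + 2 = 4$)
$T{\left(P \right)} = 12 - 24 P$ ($T{\left(P \right)} = 12 - 6 \cdot 4 P = 12 - 24 P$)
$\frac{1}{\left(-4659 + T{\left(15 \right)}\right) + 9979} = \frac{1}{\left(-4659 + \left(12 - 360\right)\right) + 9979} = \frac{1}{\left(-4659 - 348\right) + 9979} = \frac{1}{-5007 + 9979} = \frac{1}{4972}$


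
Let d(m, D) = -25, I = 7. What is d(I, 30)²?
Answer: 625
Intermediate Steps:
d(I, 30)² = (-25)² = 625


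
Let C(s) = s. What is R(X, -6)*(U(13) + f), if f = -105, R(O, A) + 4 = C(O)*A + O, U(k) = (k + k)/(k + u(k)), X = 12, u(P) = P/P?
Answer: 46208/7 ≈ 6601.1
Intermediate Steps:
u(P) = 1
U(k) = 2*k/(1 + k) (U(k) = (k + k)/(k + 1) = (2*k)/(1 + k) = 2*k/(1 + k))
R(O, A) = -4 + O + A*O (R(O, A) = -4 + (O*A + O) = -4 + (A*O + O) = -4 + (O + A*O) = -4 + O + A*O)
R(X, -6)*(U(13) + f) = (-4 + 12 - 6*12)*(2*13/(1 + 13) - 105) = (-4 + 12 - 72)*(2*13/14 - 105) = -64*(2*13*(1/14) - 105) = -64*(13/7 - 105) = -64*(-722/7) = 46208/7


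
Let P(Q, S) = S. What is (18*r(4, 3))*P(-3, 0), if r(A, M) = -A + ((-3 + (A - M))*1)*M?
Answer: 0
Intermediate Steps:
r(A, M) = -A + M*(-3 + A - M) (r(A, M) = -A + ((-3 + A - M)*1)*M = -A + (-3 + A - M)*M = -A + M*(-3 + A - M))
(18*r(4, 3))*P(-3, 0) = (18*(-1*4 - 1*3² - 3*3 + 4*3))*0 = (18*(-4 - 1*9 - 9 + 12))*0 = (18*(-4 - 9 - 9 + 12))*0 = (18*(-10))*0 = -180*0 = 0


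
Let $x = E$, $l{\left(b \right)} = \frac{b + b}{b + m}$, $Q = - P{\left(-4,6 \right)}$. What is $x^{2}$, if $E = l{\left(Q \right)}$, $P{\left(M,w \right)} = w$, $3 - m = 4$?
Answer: $\frac{144}{49} \approx 2.9388$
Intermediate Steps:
$m = -1$ ($m = 3 - 4 = -1$)
$Q = -6$ ($Q = \left(-1\right) 6 = -6$)
$l{\left(b \right)} = \frac{2 b}{-1 + b}$ ($l{\left(b \right)} = \frac{b + b}{b - 1} = \frac{2 b}{-1 + b}$)
$E = \frac{12}{7}$ ($E = 2 \left(-6\right) \frac{1}{-1 - 6} = 2 \left(-6\right) \frac{1}{-7} = 2 \left(-6\right) \left(- \frac{1}{7}\right) = \frac{12}{7} \approx 1.7143$)
$x = \frac{12}{7} \approx 1.7143$
$x^{2} = \left(\frac{12}{7}\right)^{2} = \frac{144}{49}$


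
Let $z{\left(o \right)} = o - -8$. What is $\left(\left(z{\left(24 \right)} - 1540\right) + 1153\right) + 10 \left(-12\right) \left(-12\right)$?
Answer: $1085$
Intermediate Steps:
$z{\left(o \right)} = 8 + o$ ($z{\left(o \right)} = o + 8 = 8 + o$)
$\left(\left(z{\left(24 \right)} - 1540\right) + 1153\right) + 10 \left(-12\right) \left(-12\right) = \left(\left(\left(8 + 24\right) - 1540\right) + 1153\right) + 10 \left(-12\right) \left(-12\right) = \left(\left(32 - 1540\right) + 1153\right) - -1440 = \left(-1508 + 1153\right) + 1440 = -355 + 1440 = 1085$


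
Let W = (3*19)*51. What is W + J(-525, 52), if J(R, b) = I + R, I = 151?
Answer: 2533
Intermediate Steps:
J(R, b) = 151 + R
W = 2907 (W = 57*51 = 2907)
W + J(-525, 52) = 2907 + (151 - 525) = 2907 - 374 = 2533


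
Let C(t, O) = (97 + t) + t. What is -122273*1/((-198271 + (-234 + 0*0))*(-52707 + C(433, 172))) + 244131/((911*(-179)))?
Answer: -2507597521612157/1674953892907680 ≈ -1.4971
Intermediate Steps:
C(t, O) = 97 + 2*t
-122273*1/((-198271 + (-234 + 0*0))*(-52707 + C(433, 172))) + 244131/((911*(-179))) = -122273*1/((-198271 + (-234 + 0*0))*(-52707 + (97 + 2*433))) + 244131/((911*(-179))) = -122273*1/((-198271 + (-234 + 0))*(-52707 + (97 + 866))) + 244131/(-163069) = -122273*1/((-198271 - 234)*(-52707 + 963)) + 244131*(-1/163069) = -122273/((-51744*(-198505))) - 244131/163069 = -122273/10271442720 - 244131/163069 = -2507597521612157/1674953892907680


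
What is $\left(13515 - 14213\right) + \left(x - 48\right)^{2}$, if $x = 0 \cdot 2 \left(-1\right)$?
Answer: $1606$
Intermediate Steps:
$x = 0$ ($x = 0 \left(-1\right) = 0$)
$\left(13515 - 14213\right) + \left(x - 48\right)^{2} = \left(13515 - 14213\right) + \left(0 - 48\right)^{2} = -698 + \left(-48\right)^{2} = -698 + 2304 = 1606$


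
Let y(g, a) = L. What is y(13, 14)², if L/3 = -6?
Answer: 324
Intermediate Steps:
L = -18 (L = 3*(-6) = -18)
y(g, a) = -18
y(13, 14)² = (-18)² = 324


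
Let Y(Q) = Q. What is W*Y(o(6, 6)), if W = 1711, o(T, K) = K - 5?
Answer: 1711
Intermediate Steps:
o(T, K) = -5 + K
W*Y(o(6, 6)) = 1711*(-5 + 6) = 1711*1 = 1711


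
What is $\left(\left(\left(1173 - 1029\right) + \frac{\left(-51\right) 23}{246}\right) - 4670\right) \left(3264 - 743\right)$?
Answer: $- \frac{936609483}{82} \approx -1.1422 \cdot 10^{7}$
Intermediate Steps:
$\left(\left(\left(1173 - 1029\right) + \frac{\left(-51\right) 23}{246}\right) - 4670\right) \left(3264 - 743\right) = \left(\left(144 - \frac{391}{82}\right) - 4670\right) 2521 = \left(\frac{11417}{82} - 4670\right) 2521 = \left(- \frac{371523}{82}\right) 2521 = - \frac{936609483}{82}$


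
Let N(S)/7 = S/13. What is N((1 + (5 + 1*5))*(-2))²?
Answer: 23716/169 ≈ 140.33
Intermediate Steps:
N(S) = 7*S/13 (N(S) = 7*(S/13) = 7*S/13)
N((1 + (5 + 1*5))*(-2))² = (7*((1 + (5 + 1*5))*(-2))/13)² = (7*((1 + (5 + 5))*(-2))/13)² = (7*((1 + 10)*(-2))/13)² = (7*(11*(-2))/13)² = ((7/13)*(-22))² = (-154/13)² = 23716/169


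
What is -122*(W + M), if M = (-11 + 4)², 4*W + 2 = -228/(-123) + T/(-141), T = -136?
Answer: -34703083/5781 ≈ -6003.0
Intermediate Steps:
W = 2365/11562 (W = -½ + (-228/(-123) - 136/(-141))/4 = -½ + (-228*(-1/123) - 136*(-1/141))/4 = -½ + (76/41 + 136/141)/4 = -½ + (¼)*(16292/5781) = -½ + 4073/5781 = 2365/11562 ≈ 0.20455)
M = 49 (M = (-7)² = 49)
-122*(W + M) = -122*(2365/11562 + 49) = -122*568903/11562 = -34703083/5781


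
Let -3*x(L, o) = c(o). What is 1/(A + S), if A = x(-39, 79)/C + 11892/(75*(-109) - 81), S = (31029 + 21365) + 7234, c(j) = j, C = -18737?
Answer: 38673168/2305948010755 ≈ 1.6771e-5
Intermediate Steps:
x(L, o) = -o/3
S = 59628 (S = 52394 + 7234 = 59628)
A = -55650749/38673168 (A = -⅓*79/(-18737) + 11892/(75*(-109) - 81) = -79/3*(-1/18737) + 11892/(-8175 - 81) = 79/56211 + 11892/(-8256) = 79/56211 + 11892*(-1/8256) = 79/56211 - 991/688 = -55650749/38673168 ≈ -1.4390)
1/(A + S) = 1/(-55650749/38673168 + 59628) = 1/(2305948010755/38673168) = 38673168/2305948010755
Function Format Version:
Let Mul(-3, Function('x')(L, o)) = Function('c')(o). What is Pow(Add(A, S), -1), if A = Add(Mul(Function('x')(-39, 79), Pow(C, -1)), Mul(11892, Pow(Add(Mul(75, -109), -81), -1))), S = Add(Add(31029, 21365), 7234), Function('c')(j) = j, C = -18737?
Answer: Rational(38673168, 2305948010755) ≈ 1.6771e-5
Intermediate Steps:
Function('x')(L, o) = Mul(Rational(-1, 3), o)
S = 59628 (S = Add(52394, 7234) = 59628)
A = Rational(-55650749, 38673168) (A = Add(Mul(Mul(Rational(-1, 3), 79), Pow(-18737, -1)), Mul(11892, Pow(Add(Mul(75, -109), -81), -1))) = Add(Mul(Rational(-79, 3), Rational(-1, 18737)), Mul(11892, Pow(Add(-8175, -81), -1))) = Add(Rational(79, 56211), Mul(11892, Pow(-8256, -1))) = Add(Rational(79, 56211), Mul(11892, Rational(-1, 8256))) = Add(Rational(79, 56211), Rational(-991, 688)) = Rational(-55650749, 38673168) ≈ -1.4390)
Pow(Add(A, S), -1) = Pow(Add(Rational(-55650749, 38673168), 59628), -1) = Pow(Rational(2305948010755, 38673168), -1) = Rational(38673168, 2305948010755)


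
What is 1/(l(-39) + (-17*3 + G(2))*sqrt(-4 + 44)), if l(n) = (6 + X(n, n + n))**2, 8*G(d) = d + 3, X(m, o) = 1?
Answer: -392/792837 - 806*sqrt(10)/792837 ≈ -0.0037092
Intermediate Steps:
G(d) = 3/8 + d/8 (G(d) = (d + 3)/8 = (3 + d)/8 = 3/8 + d/8)
l(n) = 49 (l(n) = (6 + 1)**2 = 7**2 = 49)
1/(l(-39) + (-17*3 + G(2))*sqrt(-4 + 44)) = 1/(49 + (-17*3 + (3/8 + (1/8)*2))*sqrt(-4 + 44)) = 1/(49 + (-51 + (3/8 + 1/4))*sqrt(40)) = 1/(49 + (-51 + 5/8)*(2*sqrt(10))) = 1/(49 - 403*sqrt(10)/4)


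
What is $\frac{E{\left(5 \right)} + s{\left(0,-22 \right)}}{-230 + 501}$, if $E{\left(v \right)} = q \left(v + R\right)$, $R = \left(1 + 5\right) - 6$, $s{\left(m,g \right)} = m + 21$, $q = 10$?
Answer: $\frac{71}{271} \approx 0.26199$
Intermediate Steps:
$s{\left(m,g \right)} = 21 + m$
$R = 0$ ($R = 6 - 6 = 0$)
$E{\left(v \right)} = 10 v$ ($E{\left(v \right)} = 10 \left(v + 0\right) = 10 v$)
$\frac{E{\left(5 \right)} + s{\left(0,-22 \right)}}{-230 + 501} = \frac{10 \cdot 5 + \left(21 + 0\right)}{-230 + 501} = \frac{50 + 21}{271} = 71 \cdot \frac{1}{271} = \frac{71}{271}$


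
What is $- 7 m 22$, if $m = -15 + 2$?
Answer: $2002$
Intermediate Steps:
$m = -13$
$- 7 m 22 = \left(-7\right) \left(-13\right) 22 = 91 \cdot 22 = 2002$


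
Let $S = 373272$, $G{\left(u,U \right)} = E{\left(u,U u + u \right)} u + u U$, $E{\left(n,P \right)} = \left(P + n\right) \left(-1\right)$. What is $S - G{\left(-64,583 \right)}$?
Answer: $2806744$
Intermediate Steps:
$E{\left(n,P \right)} = - P - n$
$G{\left(u,U \right)} = U u + u \left(- 2 u - U u\right)$ ($G{\left(u,U \right)} = \left(- (U u + u) - u\right) u + u U = \left(- (u + U u) - u\right) u + U u = \left(\left(- u - U u\right) - u\right) u + U u = \left(- 2 u - U u\right) u + U u = u \left(- 2 u - U u\right) + U u = U u + u \left(- 2 u - U u\right)$)
$S - G{\left(-64,583 \right)} = 373272 - - 64 \left(583 - -128 - 583 \left(-64\right)\right) = 373272 - - 64 \left(583 + 128 + 37312\right) = 373272 - \left(-64\right) 38023 = 373272 - -2433472 = 373272 + 2433472 = 2806744$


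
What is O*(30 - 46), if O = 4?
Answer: -64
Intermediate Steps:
O*(30 - 46) = 4*(30 - 46) = 4*(-16) = -64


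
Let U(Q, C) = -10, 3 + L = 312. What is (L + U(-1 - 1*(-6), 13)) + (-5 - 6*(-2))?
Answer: 306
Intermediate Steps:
L = 309 (L = -3 + 312 = 309)
(L + U(-1 - 1*(-6), 13)) + (-5 - 6*(-2)) = (309 - 10) + (-5 - 6*(-2)) = 299 + (-5 + 12) = 299 + 7 = 306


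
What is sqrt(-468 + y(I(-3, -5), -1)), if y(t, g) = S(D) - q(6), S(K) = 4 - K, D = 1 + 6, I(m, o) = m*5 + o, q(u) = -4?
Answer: I*sqrt(467) ≈ 21.61*I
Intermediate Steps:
I(m, o) = o + 5*m (I(m, o) = 5*m + o = o + 5*m)
D = 7
y(t, g) = 1 (y(t, g) = (4 - 1*7) - 1*(-4) = (4 - 7) + 4 = -3 + 4 = 1)
sqrt(-468 + y(I(-3, -5), -1)) = sqrt(-468 + 1) = sqrt(-467) = I*sqrt(467)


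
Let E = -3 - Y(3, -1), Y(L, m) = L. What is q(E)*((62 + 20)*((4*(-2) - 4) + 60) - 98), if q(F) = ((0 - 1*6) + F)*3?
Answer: -138168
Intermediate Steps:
E = -6 (E = -3 - 1*3 = -3 - 3 = -6)
q(F) = -18 + 3*F (q(F) = ((0 - 6) + F)*3 = (-6 + F)*3 = -18 + 3*F)
q(E)*((62 + 20)*((4*(-2) - 4) + 60) - 98) = (-18 + 3*(-6))*((62 + 20)*((4*(-2) - 4) + 60) - 98) = (-18 - 18)*(82*((-8 - 4) + 60) - 98) = -36*(82*(-12 + 60) - 98) = -36*(82*48 - 98) = -36*(3936 - 98) = -36*3838 = -138168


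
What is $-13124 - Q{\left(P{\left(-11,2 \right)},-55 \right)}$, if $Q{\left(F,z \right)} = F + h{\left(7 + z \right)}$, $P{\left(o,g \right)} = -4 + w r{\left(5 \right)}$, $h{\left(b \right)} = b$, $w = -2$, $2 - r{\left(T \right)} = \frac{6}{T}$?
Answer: $- \frac{65352}{5} \approx -13070.0$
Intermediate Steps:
$r{\left(T \right)} = 2 - \frac{6}{T}$
$P{\left(o,g \right)} = - \frac{28}{5}$ ($P{\left(o,g \right)} = -4 - 2 \left(2 - \frac{6}{5}\right) = -4 - \frac{8}{5} = - \frac{28}{5}$)
$Q{\left(F,z \right)} = 7 + F + z$ ($Q{\left(F,z \right)} = F + \left(7 + z\right) = 7 + F + z$)
$-13124 - Q{\left(P{\left(-11,2 \right)},-55 \right)} = -13124 - \left(7 - \frac{28}{5} - 55\right) = -13124 - - \frac{268}{5} = -13124 + \frac{268}{5} = - \frac{65352}{5}$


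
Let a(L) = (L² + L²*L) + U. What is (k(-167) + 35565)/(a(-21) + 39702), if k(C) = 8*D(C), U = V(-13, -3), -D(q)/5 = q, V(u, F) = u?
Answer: 42245/30869 ≈ 1.3685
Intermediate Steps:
D(q) = -5*q
U = -13
k(C) = -40*C (k(C) = 8*(-5*C) = -40*C)
a(L) = -13 + L² + L³ (a(L) = (L² + L²*L) - 13 = (L² + L³) - 13 = -13 + L² + L³)
(k(-167) + 35565)/(a(-21) + 39702) = (-40*(-167) + 35565)/((-13 + (-21)² + (-21)³) + 39702) = (6680 + 35565)/((-13 + 441 - 9261) + 39702) = 42245/(-8833 + 39702) = 42245/30869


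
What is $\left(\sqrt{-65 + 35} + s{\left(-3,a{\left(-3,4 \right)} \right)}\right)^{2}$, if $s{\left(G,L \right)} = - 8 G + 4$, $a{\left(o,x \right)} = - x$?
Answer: $\left(28 + i \sqrt{30}\right)^{2} \approx 754.0 + 306.72 i$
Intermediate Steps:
$s{\left(G,L \right)} = 4 - 8 G$
$\left(\sqrt{-65 + 35} + s{\left(-3,a{\left(-3,4 \right)} \right)}\right)^{2} = \left(\sqrt{-65 + 35} + \left(4 - -24\right)\right)^{2} = \left(\sqrt{-30} + \left(4 + 24\right)\right)^{2} = \left(i \sqrt{30} + 28\right)^{2} = \left(28 + i \sqrt{30}\right)^{2}$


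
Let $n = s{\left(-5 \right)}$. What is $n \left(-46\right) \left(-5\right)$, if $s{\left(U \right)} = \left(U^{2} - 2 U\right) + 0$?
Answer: $8050$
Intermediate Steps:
$s{\left(U \right)} = U^{2} - 2 U$
$n = 35$ ($n = - 5 \left(-2 - 5\right) = \left(-5\right) \left(-7\right) = 35$)
$n \left(-46\right) \left(-5\right) = 35 \left(-46\right) \left(-5\right) = \left(-1610\right) \left(-5\right) = 8050$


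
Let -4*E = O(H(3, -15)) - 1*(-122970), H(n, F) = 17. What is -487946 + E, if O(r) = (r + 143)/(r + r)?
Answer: -17635449/34 ≈ -5.1869e+5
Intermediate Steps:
O(r) = (143 + r)/(2*r) (O(r) = (143 + r)/((2*r)) = (143 + r)*(1/(2*r)) = (143 + r)/(2*r))
E = -1045285/34 (E = -((½)*(143 + 17)/17 - 1*(-122970))/4 = -((½)*(1/17)*160 + 122970)/4 = -(80/17 + 122970)/4 = -¼*2090570/17 = -1045285/34 ≈ -30744.)
-487946 + E = -487946 - 1045285/34 = -17635449/34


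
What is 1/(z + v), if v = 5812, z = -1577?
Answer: 1/4235 ≈ 0.00023613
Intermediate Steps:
1/(z + v) = 1/(-1577 + 5812) = 1/4235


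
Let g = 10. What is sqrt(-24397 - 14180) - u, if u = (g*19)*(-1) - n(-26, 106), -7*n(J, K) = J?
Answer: 1356/7 + I*sqrt(38577) ≈ 193.71 + 196.41*I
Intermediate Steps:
n(J, K) = -J/7
u = -1356/7 (u = (10*19)*(-1) - (-1)*(-26)/7 = 190*(-1) - 1*26/7 = -190 - 26/7 = -1356/7 ≈ -193.71)
sqrt(-24397 - 14180) - u = sqrt(-24397 - 14180) - 1*(-1356/7) = sqrt(-38577) + 1356/7 = I*sqrt(38577) + 1356/7 = 1356/7 + I*sqrt(38577)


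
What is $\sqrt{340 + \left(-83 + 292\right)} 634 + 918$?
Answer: $918 + 1902 \sqrt{61} \approx 15773.0$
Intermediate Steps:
$\sqrt{340 + \left(-83 + 292\right)} 634 + 918 = \sqrt{340 + 209} \cdot 634 + 918 = \sqrt{549} \cdot 634 + 918 = 3 \sqrt{61} \cdot 634 + 918 = 1902 \sqrt{61} + 918 = 918 + 1902 \sqrt{61}$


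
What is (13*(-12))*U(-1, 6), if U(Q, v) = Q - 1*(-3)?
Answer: -312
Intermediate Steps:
U(Q, v) = 3 + Q (U(Q, v) = Q + 3 = 3 + Q)
(13*(-12))*U(-1, 6) = (13*(-12))*(3 - 1) = -156*2 = -312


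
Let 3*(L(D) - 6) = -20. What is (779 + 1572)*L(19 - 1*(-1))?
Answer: -4702/3 ≈ -1567.3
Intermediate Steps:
L(D) = -2/3 (L(D) = 6 + (1/3)*(-20) = 6 - 20/3 = -2/3)
(779 + 1572)*L(19 - 1*(-1)) = (779 + 1572)*(-2/3) = 2351*(-2/3) = -4702/3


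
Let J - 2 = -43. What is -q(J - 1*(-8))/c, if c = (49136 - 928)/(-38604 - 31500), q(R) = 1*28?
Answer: 5334/131 ≈ 40.718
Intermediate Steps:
J = -41 (J = 2 - 43 = -41)
q(R) = 28
c = -262/381 (c = 48208/(-70104) = 48208*(-1/70104) = -262/381 ≈ -0.68766)
-q(J - 1*(-8))/c = -28/(-262/381) = -28*(-381)/262 = -1*(-5334/131) = 5334/131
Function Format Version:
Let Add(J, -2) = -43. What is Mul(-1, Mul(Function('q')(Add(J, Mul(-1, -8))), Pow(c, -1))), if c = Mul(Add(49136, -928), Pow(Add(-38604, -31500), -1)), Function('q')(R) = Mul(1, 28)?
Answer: Rational(5334, 131) ≈ 40.718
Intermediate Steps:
J = -41 (J = Add(2, -43) = -41)
Function('q')(R) = 28
c = Rational(-262, 381) (c = Mul(48208, Pow(-70104, -1)) = Mul(48208, Rational(-1, 70104)) = Rational(-262, 381) ≈ -0.68766)
Mul(-1, Mul(Function('q')(Add(J, Mul(-1, -8))), Pow(c, -1))) = Mul(-1, Mul(28, Pow(Rational(-262, 381), -1))) = Mul(-1, Mul(28, Rational(-381, 262))) = Mul(-1, Rational(-5334, 131)) = Rational(5334, 131)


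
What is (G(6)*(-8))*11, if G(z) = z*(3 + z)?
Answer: -4752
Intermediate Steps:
(G(6)*(-8))*11 = ((6*(3 + 6))*(-8))*11 = ((6*9)*(-8))*11 = (54*(-8))*11 = -432*11 = -4752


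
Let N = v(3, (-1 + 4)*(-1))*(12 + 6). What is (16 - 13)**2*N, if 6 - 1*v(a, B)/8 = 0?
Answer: 7776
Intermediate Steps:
v(a, B) = 48 (v(a, B) = 48 - 8*0 = 48 + 0 = 48)
N = 864 (N = 48*(12 + 6) = 48*18 = 864)
(16 - 13)**2*N = (16 - 13)**2*864 = 3**2*864 = 9*864 = 7776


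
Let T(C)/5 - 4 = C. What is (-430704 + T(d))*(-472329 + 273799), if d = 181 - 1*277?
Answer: 85598988920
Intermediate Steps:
d = -96 (d = 181 - 277 = -96)
T(C) = 20 + 5*C
(-430704 + T(d))*(-472329 + 273799) = (-430704 + (20 + 5*(-96)))*(-472329 + 273799) = (-430704 + (20 - 480))*(-198530) = (-430704 - 460)*(-198530) = -431164*(-198530) = 85598988920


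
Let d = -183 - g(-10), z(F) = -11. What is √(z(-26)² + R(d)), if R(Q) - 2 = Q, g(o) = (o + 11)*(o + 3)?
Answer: I*√53 ≈ 7.2801*I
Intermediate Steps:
g(o) = (3 + o)*(11 + o) (g(o) = (11 + o)*(3 + o) = (3 + o)*(11 + o))
d = -176 (d = -183 - (33 + (-10)² + 14*(-10)) = -183 - (33 + 100 - 140) = -183 - 1*(-7) = -183 + 7 = -176)
R(Q) = 2 + Q
√(z(-26)² + R(d)) = √((-11)² + (2 - 176)) = √(121 - 174) = √(-53) = I*√53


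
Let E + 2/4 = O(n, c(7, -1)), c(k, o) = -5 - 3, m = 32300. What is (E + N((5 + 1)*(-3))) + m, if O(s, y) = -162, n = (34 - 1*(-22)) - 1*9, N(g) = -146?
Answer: 63983/2 ≈ 31992.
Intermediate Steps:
c(k, o) = -8
n = 47 (n = (34 + 22) - 9 = 56 - 9 = 47)
E = -325/2 (E = -½ - 162 = -325/2 ≈ -162.50)
(E + N((5 + 1)*(-3))) + m = (-325/2 - 146) + 32300 = -617/2 + 32300 = 63983/2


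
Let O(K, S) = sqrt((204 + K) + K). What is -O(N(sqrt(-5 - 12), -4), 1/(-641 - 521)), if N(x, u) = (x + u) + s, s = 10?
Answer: -sqrt(216 + 2*I*sqrt(17)) ≈ -14.7 - 0.28049*I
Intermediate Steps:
N(x, u) = 10 + u + x (N(x, u) = (x + u) + 10 = (u + x) + 10 = 10 + u + x)
O(K, S) = sqrt(204 + 2*K)
-O(N(sqrt(-5 - 12), -4), 1/(-641 - 521)) = -sqrt(204 + 2*(10 - 4 + sqrt(-5 - 12))) = -sqrt(204 + 2*(10 - 4 + sqrt(-17))) = -sqrt(204 + 2*(10 - 4 + I*sqrt(17))) = -sqrt(204 + 2*(6 + I*sqrt(17))) = -sqrt(204 + (12 + 2*I*sqrt(17))) = -sqrt(216 + 2*I*sqrt(17))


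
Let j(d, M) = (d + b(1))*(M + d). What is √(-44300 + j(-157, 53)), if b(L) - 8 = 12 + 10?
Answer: 2*I*√7773 ≈ 176.33*I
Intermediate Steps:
b(L) = 30 (b(L) = 8 + (12 + 10) = 8 + 22 = 30)
j(d, M) = (30 + d)*(M + d) (j(d, M) = (d + 30)*(M + d) = (30 + d)*(M + d))
√(-44300 + j(-157, 53)) = √(-44300 + ((-157)² + 30*53 + 30*(-157) + 53*(-157))) = √(-44300 + (24649 + 1590 - 4710 - 8321)) = √(-44300 + 13208) = √(-31092) = 2*I*√7773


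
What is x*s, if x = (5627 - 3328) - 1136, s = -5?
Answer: -5815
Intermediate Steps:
x = 1163 (x = 2299 - 1136 = 1163)
x*s = 1163*(-5) = -5815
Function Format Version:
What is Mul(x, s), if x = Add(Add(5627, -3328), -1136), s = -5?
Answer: -5815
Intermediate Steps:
x = 1163 (x = Add(2299, -1136) = 1163)
Mul(x, s) = Mul(1163, -5) = -5815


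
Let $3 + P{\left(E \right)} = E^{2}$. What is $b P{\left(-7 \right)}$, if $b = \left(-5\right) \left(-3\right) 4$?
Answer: $2760$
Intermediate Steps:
$P{\left(E \right)} = -3 + E^{2}$
$b = 60$ ($b = 15 \cdot 4 = 60$)
$b P{\left(-7 \right)} = 60 \left(-3 + \left(-7\right)^{2}\right) = 60 \left(-3 + 49\right) = 60 \cdot 46 = 2760$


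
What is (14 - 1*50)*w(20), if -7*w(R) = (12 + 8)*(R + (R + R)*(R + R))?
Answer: 1166400/7 ≈ 1.6663e+5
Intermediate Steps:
w(R) = -80*R²/7 - 20*R/7 (w(R) = -(12 + 8)*(R + (R + R)*(R + R))/7 = -20*(R + (2*R)*(2*R))/7 = -20*(R + 4*R²)/7 = -(20*R + 80*R²)/7 = -80*R²/7 - 20*R/7)
(14 - 1*50)*w(20) = (14 - 1*50)*(-20/7*20*(1 + 4*20)) = (14 - 50)*(-20/7*20*(1 + 80)) = -(-720)*20*81/7 = -36*(-32400/7) = 1166400/7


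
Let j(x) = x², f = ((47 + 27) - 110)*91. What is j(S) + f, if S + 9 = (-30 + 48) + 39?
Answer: -972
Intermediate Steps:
f = -3276 (f = (74 - 110)*91 = -36*91 = -3276)
S = 48 (S = -9 + ((-30 + 48) + 39) = -9 + (18 + 39) = -9 + 57 = 48)
j(S) + f = 48² - 3276 = 2304 - 3276 = -972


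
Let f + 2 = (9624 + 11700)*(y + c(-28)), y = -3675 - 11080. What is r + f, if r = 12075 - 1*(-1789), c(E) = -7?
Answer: -314771026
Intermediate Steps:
y = -14755
f = -314784890 (f = -2 + (9624 + 11700)*(-14755 - 7) = -2 + 21324*(-14762) = -2 - 314784888 = -314784890)
r = 13864 (r = 12075 + 1789 = 13864)
r + f = 13864 - 314784890 = -314771026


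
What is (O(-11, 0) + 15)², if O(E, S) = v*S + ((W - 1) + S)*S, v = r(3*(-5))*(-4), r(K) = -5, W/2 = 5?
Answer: 225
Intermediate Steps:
W = 10 (W = 2*5 = 10)
v = 20 (v = -5*(-4) = 20)
O(E, S) = 20*S + S*(9 + S) (O(E, S) = 20*S + ((10 - 1) + S)*S = 20*S + (9 + S)*S = 20*S + S*(9 + S))
(O(-11, 0) + 15)² = (0*(29 + 0) + 15)² = (0*29 + 15)² = (0 + 15)² = 15² = 225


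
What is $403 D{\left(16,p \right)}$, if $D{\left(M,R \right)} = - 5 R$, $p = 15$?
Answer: $-30225$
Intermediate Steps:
$403 D{\left(16,p \right)} = 403 \left(\left(-5\right) 15\right) = 403 \left(-75\right) = -30225$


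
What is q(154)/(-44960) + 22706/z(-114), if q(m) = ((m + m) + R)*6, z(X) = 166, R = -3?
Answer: 51027899/373168 ≈ 136.74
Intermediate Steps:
q(m) = -18 + 12*m (q(m) = ((m + m) - 3)*6 = (2*m - 3)*6 = (-3 + 2*m)*6 = -18 + 12*m)
q(154)/(-44960) + 22706/z(-114) = (-18 + 12*154)/(-44960) + 22706/166 = (-18 + 1848)*(-1/44960) + 22706*(1/166) = 1830*(-1/44960) + 11353/83 = -183/4496 + 11353/83 = 51027899/373168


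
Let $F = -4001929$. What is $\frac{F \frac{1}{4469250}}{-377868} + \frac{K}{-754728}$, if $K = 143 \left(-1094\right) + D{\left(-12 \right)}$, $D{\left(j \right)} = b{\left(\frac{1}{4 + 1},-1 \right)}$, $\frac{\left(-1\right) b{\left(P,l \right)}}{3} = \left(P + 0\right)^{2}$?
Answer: $\frac{46645545530603}{225030808986750} \approx 0.20729$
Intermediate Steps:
$b{\left(P,l \right)} = - 3 P^{2}$ ($b{\left(P,l \right)} = - 3 \left(P + 0\right)^{2} = - 3 P^{2}$)
$D{\left(j \right)} = - \frac{3}{25}$ ($D{\left(j \right)} = - 3 \left(\frac{1}{4 + 1}\right)^{2} = - 3 \left(\frac{1}{5}\right)^{2} = - \frac{3}{25}$)
$K = - \frac{3911053}{25}$ ($K = 143 \left(-1094\right) - \frac{3}{25} = -156442 - \frac{3}{25} = - \frac{3911053}{25} \approx -1.5644 \cdot 10^{5}$)
$\frac{F \frac{1}{4469250}}{-377868} + \frac{K}{-754728} = \frac{\left(-4001929\right) \frac{1}{4469250}}{-377868} - \frac{3911053}{25 \left(-754728\right)} = \left(-4001929\right) \frac{1}{4469250} \left(- \frac{1}{377868}\right) - - \frac{3911053}{18868200} = \left(- \frac{4001929}{4469250}\right) \left(- \frac{1}{377868}\right) + \frac{3911053}{18868200} = \frac{4001929}{1688786559000} + \frac{3911053}{18868200} = \frac{46645545530603}{225030808986750}$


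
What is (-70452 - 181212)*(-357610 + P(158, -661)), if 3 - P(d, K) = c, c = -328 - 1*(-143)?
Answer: 89950250208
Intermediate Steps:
c = -185 (c = -328 + 143 = -185)
P(d, K) = 188 (P(d, K) = 3 - 1*(-185) = 3 + 185 = 188)
(-70452 - 181212)*(-357610 + P(158, -661)) = (-70452 - 181212)*(-357610 + 188) = -251664*(-357422) = 89950250208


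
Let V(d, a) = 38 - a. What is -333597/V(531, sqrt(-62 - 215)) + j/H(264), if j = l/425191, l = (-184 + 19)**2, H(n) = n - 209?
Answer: 33*(-4298255249*I + 15*sqrt(277))/(425191*(sqrt(277) + 38*I)) ≈ -7365.9 - 3226.1*I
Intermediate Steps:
H(n) = -209 + n
l = 27225 (l = (-165)**2 = 27225)
j = 27225/425191 ≈ 0.064030
-333597/V(531, sqrt(-62 - 215)) + j/H(264) = -333597/(38 - sqrt(-62 - 215)) + 27225/(425191*(-209 + 264)) = -333597/(38 - sqrt(-277)) + (27225/425191)/55 = -333597/(38 - I*sqrt(277)) + (27225/425191)*(1/55) = -333597/(38 - I*sqrt(277)) + 495/425191 = 495/425191 - 333597/(38 - I*sqrt(277))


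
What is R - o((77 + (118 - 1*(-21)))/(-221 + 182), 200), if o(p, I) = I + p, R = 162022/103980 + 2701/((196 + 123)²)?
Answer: -13265527088227/68777207070 ≈ -192.88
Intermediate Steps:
R = 8384185361/5290554390 (R = 162022*(1/103980) + 2701/(319²) = 81011/51990 + 2701/101761 = 8384185361/5290554390 ≈ 1.5847)
R - o((77 + (118 - 1*(-21)))/(-221 + 182), 200) = 8384185361/5290554390 - (200 + (77 + (118 - 1*(-21)))/(-221 + 182)) = 8384185361/5290554390 - (200 + (77 + (118 + 21))/(-39)) = 8384185361/5290554390 - (200 + (77 + 139)*(-1/39)) = 8384185361/5290554390 - (200 + 216*(-1/39)) = 8384185361/5290554390 - (200 - 72/13) = 8384185361/5290554390 - 1*2528/13 = 8384185361/5290554390 - 2528/13 = -13265527088227/68777207070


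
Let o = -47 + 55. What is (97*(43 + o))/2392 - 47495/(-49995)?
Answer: 72186661/23917608 ≈ 3.0181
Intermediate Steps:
o = 8
(97*(43 + o))/2392 - 47495/(-49995) = (97*(43 + 8))/2392 - 47495/(-49995) = (97*51)*(1/2392) - 47495*(-1/49995) = 4947*(1/2392) + 9499/9999 = 4947/2392 + 9499/9999 = 72186661/23917608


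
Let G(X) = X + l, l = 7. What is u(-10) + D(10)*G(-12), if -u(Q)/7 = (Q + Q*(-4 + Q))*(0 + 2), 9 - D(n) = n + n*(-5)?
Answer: -2065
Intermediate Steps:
G(X) = 7 + X (G(X) = X + 7 = 7 + X)
D(n) = 9 + 4*n (D(n) = 9 - (n + n*(-5)) = 9 - (n - 5*n) = 9 - (-4)*n = 9 + 4*n)
u(Q) = -14*Q - 14*Q*(-4 + Q) (u(Q) = -7*(Q + Q*(-4 + Q))*(0 + 2) = -7*(Q + Q*(-4 + Q))*2 = -7*(2*Q + 2*Q*(-4 + Q)) = -14*Q - 14*Q*(-4 + Q))
u(-10) + D(10)*G(-12) = 14*(-10)*(3 - 1*(-10)) + (9 + 4*10)*(7 - 12) = 14*(-10)*(3 + 10) + (9 + 40)*(-5) = 14*(-10)*13 + 49*(-5) = -1820 - 245 = -2065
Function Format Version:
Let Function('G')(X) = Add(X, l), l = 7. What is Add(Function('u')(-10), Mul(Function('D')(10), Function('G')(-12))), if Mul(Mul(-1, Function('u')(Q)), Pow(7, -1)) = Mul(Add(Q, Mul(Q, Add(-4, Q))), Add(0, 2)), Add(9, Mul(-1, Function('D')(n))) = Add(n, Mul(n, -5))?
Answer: -2065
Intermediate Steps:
Function('G')(X) = Add(7, X) (Function('G')(X) = Add(X, 7) = Add(7, X))
Function('D')(n) = Add(9, Mul(4, n)) (Function('D')(n) = Add(9, Mul(-1, Add(n, Mul(n, -5)))) = Add(9, Mul(-1, Add(n, Mul(-5, n)))) = Add(9, Mul(-1, Mul(-4, n))) = Add(9, Mul(4, n)))
Function('u')(Q) = Add(Mul(-14, Q), Mul(-14, Q, Add(-4, Q))) (Function('u')(Q) = Mul(-7, Mul(Add(Q, Mul(Q, Add(-4, Q))), Add(0, 2))) = Mul(-7, Mul(Add(Q, Mul(Q, Add(-4, Q))), 2)) = Mul(-7, Add(Mul(2, Q), Mul(2, Q, Add(-4, Q)))) = Add(Mul(-14, Q), Mul(-14, Q, Add(-4, Q))))
Add(Function('u')(-10), Mul(Function('D')(10), Function('G')(-12))) = Add(Mul(14, -10, Add(3, Mul(-1, -10))), Mul(Add(9, Mul(4, 10)), Add(7, -12))) = Add(Mul(14, -10, Add(3, 10)), Mul(Add(9, 40), -5)) = Add(Mul(14, -10, 13), Mul(49, -5)) = Add(-1820, -245) = -2065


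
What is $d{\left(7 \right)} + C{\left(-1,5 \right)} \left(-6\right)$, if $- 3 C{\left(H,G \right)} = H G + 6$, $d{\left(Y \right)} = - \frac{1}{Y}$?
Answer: $\frac{13}{7} \approx 1.8571$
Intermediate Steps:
$C{\left(H,G \right)} = -2 - \frac{G H}{3}$ ($C{\left(H,G \right)} = - \frac{H G + 6}{3} = - \frac{G H + 6}{3} = - \frac{6 + G H}{3} = -2 - \frac{G H}{3}$)
$d{\left(7 \right)} + C{\left(-1,5 \right)} \left(-6\right) = - \frac{1}{7} + \left(-2 - \frac{5}{3} \left(-1\right)\right) \left(-6\right) = \left(-1\right) \frac{1}{7} + \left(-2 + \frac{5}{3}\right) \left(-6\right) = - \frac{1}{7} - -2 = - \frac{1}{7} + 2 = \frac{13}{7}$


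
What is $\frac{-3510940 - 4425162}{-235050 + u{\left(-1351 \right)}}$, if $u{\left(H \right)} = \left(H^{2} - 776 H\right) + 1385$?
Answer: $- \frac{3968051}{1319956} \approx -3.0062$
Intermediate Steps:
$u{\left(H \right)} = 1385 + H^{2} - 776 H$
$\frac{-3510940 - 4425162}{-235050 + u{\left(-1351 \right)}} = \frac{-3510940 - 4425162}{-235050 + \left(1385 + \left(-1351\right)^{2} - -1048376\right)} = - \frac{7936102}{-235050 + \left(1385 + 1825201 + 1048376\right)} = - \frac{7936102}{-235050 + 2874962} = - \frac{7936102}{2639912} = \left(-7936102\right) \frac{1}{2639912} = - \frac{3968051}{1319956}$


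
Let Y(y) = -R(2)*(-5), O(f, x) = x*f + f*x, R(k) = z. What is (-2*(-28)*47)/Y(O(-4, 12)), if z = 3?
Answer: 2632/15 ≈ 175.47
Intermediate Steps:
R(k) = 3
O(f, x) = 2*f*x (O(f, x) = f*x + f*x = 2*f*x)
Y(y) = 15 (Y(y) = -1*3*(-5) = -3*(-5) = 15)
(-2*(-28)*47)/Y(O(-4, 12)) = (-2*(-28)*47)/15 = (56*47)*(1/15) = 2632*(1/15) = 2632/15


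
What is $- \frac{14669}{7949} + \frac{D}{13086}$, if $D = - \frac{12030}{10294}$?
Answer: $- \frac{329352795911}{178464700086} \approx -1.8455$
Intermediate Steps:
$D = - \frac{6015}{5147}$ ($D = \left(-12030\right) \frac{1}{10294} = - \frac{6015}{5147} \approx -1.1686$)
$- \frac{14669}{7949} + \frac{D}{13086} = - \frac{14669}{7949} - \frac{6015}{5147 \cdot 13086} = \left(-14669\right) \frac{1}{7949} - \frac{2005}{22451214} = - \frac{14669}{7949} - \frac{2005}{22451214} = - \frac{329352795911}{178464700086}$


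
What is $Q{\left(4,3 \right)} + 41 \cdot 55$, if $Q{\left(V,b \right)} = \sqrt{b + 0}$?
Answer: $2255 + \sqrt{3} \approx 2256.7$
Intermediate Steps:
$Q{\left(V,b \right)} = \sqrt{b}$
$Q{\left(4,3 \right)} + 41 \cdot 55 = \sqrt{3} + 41 \cdot 55 = \sqrt{3} + 2255 = 2255 + \sqrt{3}$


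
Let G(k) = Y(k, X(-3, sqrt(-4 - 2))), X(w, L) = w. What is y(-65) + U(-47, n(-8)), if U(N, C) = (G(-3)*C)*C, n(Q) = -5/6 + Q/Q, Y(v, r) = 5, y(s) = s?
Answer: -2335/36 ≈ -64.861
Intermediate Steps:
G(k) = 5
n(Q) = 1/6 (n(Q) = -5*1/6 + 1 = -5/6 + 1 = 1/6)
U(N, C) = 5*C**2 (U(N, C) = (5*C)*C = 5*C**2)
y(-65) + U(-47, n(-8)) = -65 + 5*(1/6)**2 = -65 + 5*(1/36) = -65 + 5/36 = -2335/36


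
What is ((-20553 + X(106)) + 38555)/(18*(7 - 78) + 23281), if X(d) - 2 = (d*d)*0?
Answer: 18004/22003 ≈ 0.81825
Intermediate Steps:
X(d) = 2 (X(d) = 2 + (d*d)*0 = 2 + d²*0 = 2 + 0 = 2)
((-20553 + X(106)) + 38555)/(18*(7 - 78) + 23281) = ((-20553 + 2) + 38555)/(18*(7 - 78) + 23281) = (-20551 + 38555)/(18*(-71) + 23281) = 18004/(-1278 + 23281) = 18004/22003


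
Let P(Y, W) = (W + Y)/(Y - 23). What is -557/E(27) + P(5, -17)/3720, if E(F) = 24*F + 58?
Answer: -1553677/1969740 ≈ -0.78877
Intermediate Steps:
P(Y, W) = (W + Y)/(-23 + Y)
E(F) = 58 + 24*F
-557/E(27) + P(5, -17)/3720 = -557/(58 + 24*27) + ((-17 + 5)/(-23 + 5))/3720 = -557/(58 + 648) + (-12/(-18))*(1/3720) = -557/706 - 1/18*(-12)*(1/3720) = -557*1/706 + (⅔)*(1/3720) = -557/706 + 1/5580 = -1553677/1969740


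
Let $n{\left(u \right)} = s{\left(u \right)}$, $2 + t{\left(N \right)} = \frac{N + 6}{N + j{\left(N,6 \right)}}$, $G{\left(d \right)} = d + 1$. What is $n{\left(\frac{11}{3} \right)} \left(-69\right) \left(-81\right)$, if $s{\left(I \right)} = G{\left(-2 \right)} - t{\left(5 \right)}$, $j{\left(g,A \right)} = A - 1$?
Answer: $- \frac{5589}{10} \approx -558.9$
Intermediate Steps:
$j{\left(g,A \right)} = -1 + A$ ($j{\left(g,A \right)} = A - 1 = -1 + A$)
$G{\left(d \right)} = 1 + d$
$t{\left(N \right)} = -2 + \frac{6 + N}{5 + N}$ ($t{\left(N \right)} = -2 + \frac{N + 6}{N + \left(-1 + 6\right)} = -2 + \frac{6 + N}{N + 5} = -2 + \frac{6 + N}{5 + N}$)
$s{\left(I \right)} = - \frac{1}{10}$ ($s{\left(I \right)} = \left(1 - 2\right) - \frac{-4 - 5}{5 + 5} = -1 - \frac{-4 - 5}{10} = -1 - \frac{1}{10} \left(-9\right) = -1 - - \frac{9}{10} = -1 + \frac{9}{10} = - \frac{1}{10}$)
$n{\left(u \right)} = - \frac{1}{10}$
$n{\left(\frac{11}{3} \right)} \left(-69\right) \left(-81\right) = \left(- \frac{1}{10}\right) \left(-69\right) \left(-81\right) = \frac{69}{10} \left(-81\right) = - \frac{5589}{10}$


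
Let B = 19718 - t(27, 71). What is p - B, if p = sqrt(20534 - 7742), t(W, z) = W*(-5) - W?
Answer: -19880 + 2*sqrt(3198) ≈ -19767.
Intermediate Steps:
t(W, z) = -6*W (t(W, z) = -5*W - W = -6*W)
B = 19880 (B = 19718 - (-6)*27 = 19718 - 1*(-162) = 19718 + 162 = 19880)
p = 2*sqrt(3198) (p = sqrt(12792) = 2*sqrt(3198) ≈ 113.10)
p - B = 2*sqrt(3198) - 1*19880 = 2*sqrt(3198) - 19880 = -19880 + 2*sqrt(3198)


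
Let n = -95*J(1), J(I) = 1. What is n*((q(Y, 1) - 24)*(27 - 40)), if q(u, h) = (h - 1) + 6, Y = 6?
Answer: -22230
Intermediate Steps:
q(u, h) = 5 + h (q(u, h) = (-1 + h) + 6 = 5 + h)
n = -95 (n = -95*1 = -95)
n*((q(Y, 1) - 24)*(27 - 40)) = -95*((5 + 1) - 24)*(27 - 40) = -95*(6 - 24)*(-13) = -(-1710)*(-13) = -95*234 = -22230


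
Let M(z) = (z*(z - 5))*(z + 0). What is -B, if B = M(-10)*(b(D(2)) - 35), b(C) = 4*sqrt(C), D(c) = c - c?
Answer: -52500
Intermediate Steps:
D(c) = 0
M(z) = z**2*(-5 + z) (M(z) = (z*(-5 + z))*z = z**2*(-5 + z))
B = 52500 (B = ((-10)**2*(-5 - 10))*(4*sqrt(0) - 35) = (100*(-15))*(4*0 - 35) = -1500*(0 - 35) = -1500*(-35) = 52500)
-B = -1*52500 = -52500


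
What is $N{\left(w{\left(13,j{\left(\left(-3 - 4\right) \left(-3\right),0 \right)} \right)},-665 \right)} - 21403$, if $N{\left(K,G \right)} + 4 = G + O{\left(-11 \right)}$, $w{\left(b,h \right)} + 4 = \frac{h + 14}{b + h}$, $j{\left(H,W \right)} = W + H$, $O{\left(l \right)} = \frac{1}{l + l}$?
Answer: $- \frac{485585}{22} \approx -22072.0$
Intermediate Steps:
$O{\left(l \right)} = \frac{1}{2 l}$
$j{\left(H,W \right)} = H + W$
$w{\left(b,h \right)} = -4 + \frac{14 + h}{b + h}$ ($w{\left(b,h \right)} = -4 + \frac{h + 14}{b + h} = -4 + \frac{14 + h}{b + h}$)
$N{\left(K,G \right)} = - \frac{89}{22} + G$ ($N{\left(K,G \right)} = -4 + \left(G + \frac{1}{2 \left(-11\right)}\right) = -4 + \left(G + \frac{1}{2} \left(- \frac{1}{11}\right)\right) = -4 + \left(G - \frac{1}{22}\right) = -4 + \left(- \frac{1}{22} + G\right) = - \frac{89}{22} + G$)
$N{\left(w{\left(13,j{\left(\left(-3 - 4\right) \left(-3\right),0 \right)} \right)},-665 \right)} - 21403 = \left(- \frac{89}{22} - 665\right) - 21403 = - \frac{14719}{22} - 21403 = - \frac{485585}{22}$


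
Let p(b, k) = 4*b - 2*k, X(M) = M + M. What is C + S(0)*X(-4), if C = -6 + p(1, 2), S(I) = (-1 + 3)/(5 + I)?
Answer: -46/5 ≈ -9.2000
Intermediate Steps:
X(M) = 2*M
p(b, k) = -2*k + 4*b
S(I) = 2/(5 + I)
C = -6 (C = -6 + (-2*2 + 4*1) = -6 + (-4 + 4) = -6 + 0 = -6)
C + S(0)*X(-4) = -6 + (2/(5 + 0))*(2*(-4)) = -6 + (2/5)*(-8) = -6 + (2*(⅕))*(-8) = -6 + (⅖)*(-8) = -6 - 16/5 = -46/5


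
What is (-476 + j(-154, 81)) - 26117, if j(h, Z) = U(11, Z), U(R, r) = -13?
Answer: -26606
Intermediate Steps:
j(h, Z) = -13
(-476 + j(-154, 81)) - 26117 = (-476 - 13) - 26117 = -489 - 26117 = -26606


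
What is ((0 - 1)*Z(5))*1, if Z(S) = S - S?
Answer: 0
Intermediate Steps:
Z(S) = 0
((0 - 1)*Z(5))*1 = ((0 - 1)*0)*1 = -1*0*1 = 0*1 = 0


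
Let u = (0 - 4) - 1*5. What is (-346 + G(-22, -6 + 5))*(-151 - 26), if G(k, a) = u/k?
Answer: 1345731/22 ≈ 61170.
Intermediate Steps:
u = -9 (u = -4 - 5 = -9)
G(k, a) = -9/k
(-346 + G(-22, -6 + 5))*(-151 - 26) = (-346 - 9/(-22))*(-151 - 26) = (-346 - 9*(-1/22))*(-177) = (-346 + 9/22)*(-177) = -7603/22*(-177) = 1345731/22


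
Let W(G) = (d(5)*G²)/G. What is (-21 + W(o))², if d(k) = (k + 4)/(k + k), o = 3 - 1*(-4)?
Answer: 21609/100 ≈ 216.09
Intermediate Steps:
o = 7 (o = 3 + 4 = 7)
d(k) = (4 + k)/(2*k) (d(k) = (4 + k)/((2*k)) = (4 + k)*(1/(2*k)) = (4 + k)/(2*k))
W(G) = 9*G/10 (W(G) = (((½)*(4 + 5)/5)*G²)/G = (((½)*(⅕)*9)*G²)/G = (9*G²/10)/G = 9*G/10)
(-21 + W(o))² = (-21 + (9/10)*7)² = (-21 + 63/10)² = (-147/10)² = 21609/100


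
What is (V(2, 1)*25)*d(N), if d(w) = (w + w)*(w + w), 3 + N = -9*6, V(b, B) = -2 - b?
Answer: -1299600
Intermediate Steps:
N = -57 (N = -3 - 9*6 = -3 - 54 = -57)
d(w) = 4*w² (d(w) = (2*w)*(2*w) = 4*w²)
(V(2, 1)*25)*d(N) = ((-2 - 1*2)*25)*(4*(-57)²) = ((-2 - 2)*25)*(4*3249) = -4*25*12996 = -100*12996 = -1299600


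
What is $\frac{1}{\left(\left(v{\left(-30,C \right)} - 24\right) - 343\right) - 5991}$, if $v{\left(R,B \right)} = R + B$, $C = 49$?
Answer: $- \frac{1}{6339} \approx -0.00015775$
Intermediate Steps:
$v{\left(R,B \right)} = B + R$
$\frac{1}{\left(\left(v{\left(-30,C \right)} - 24\right) - 343\right) - 5991} = \frac{1}{\left(\left(\left(49 - 30\right) - 24\right) - 343\right) - 5991} = \frac{1}{\left(\left(19 - 24\right) - 343\right) - 5991} = \frac{1}{\left(-5 - 343\right) - 5991} = \frac{1}{-348 - 5991} = \frac{1}{-6339} = - \frac{1}{6339}$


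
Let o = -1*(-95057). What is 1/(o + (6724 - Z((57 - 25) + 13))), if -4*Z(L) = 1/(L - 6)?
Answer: 156/15877837 ≈ 9.8250e-6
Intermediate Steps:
Z(L) = -1/(4*(-6 + L)) (Z(L) = -1/(4*(L - 6)) = -1/(4*(-6 + L)))
o = 95057
1/(o + (6724 - Z((57 - 25) + 13))) = 1/(95057 + (6724 - (-1)/(-24 + 4*((57 - 25) + 13)))) = 1/(95057 + (6724 - (-1)/(-24 + 4*(32 + 13)))) = 1/(95057 + (6724 - (-1)/(-24 + 4*45))) = 1/(95057 + (6724 - (-1)/(-24 + 180))) = 1/(95057 + (6724 - (-1)/156)) = 1/(95057 + (6724 - 1*(-1/156))) = 1/(95057 + (6724 + 1/156)) = 1/(95057 + 1048945/156) = 1/(15877837/156) = 156/15877837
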